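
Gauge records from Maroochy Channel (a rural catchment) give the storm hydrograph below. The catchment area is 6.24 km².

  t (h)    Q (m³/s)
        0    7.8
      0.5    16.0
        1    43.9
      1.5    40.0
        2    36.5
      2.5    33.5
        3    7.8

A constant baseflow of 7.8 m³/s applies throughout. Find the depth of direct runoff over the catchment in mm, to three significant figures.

d ≈ 37.8 mm

Direct runoff: 0.0, 8.2, 36.1, 32.2, 28.7, 25.7, 0.0 m³/s; ΣQ_DR = 130.9 m³/s.
V = ΣQ_DR · Δt = 130.9 × 1800 s = 2.356 × 10^5 m³.
Over A = 6.24 km², depth = V / A = 37.8 mm.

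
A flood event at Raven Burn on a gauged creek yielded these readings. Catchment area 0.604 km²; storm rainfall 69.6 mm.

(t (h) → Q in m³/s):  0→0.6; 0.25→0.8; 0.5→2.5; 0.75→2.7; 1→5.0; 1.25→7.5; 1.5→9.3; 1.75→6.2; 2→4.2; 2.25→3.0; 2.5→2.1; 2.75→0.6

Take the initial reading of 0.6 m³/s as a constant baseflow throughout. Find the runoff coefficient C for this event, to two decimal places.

ΣQ_DR = 37.30 m³/s; V = ΣQ_DR·Δt = 33570 m³.
Runoff depth d = V / A = 55.58 mm.
C = d / P = 55.58 / 69.6 = 0.80.

C ≈ 0.80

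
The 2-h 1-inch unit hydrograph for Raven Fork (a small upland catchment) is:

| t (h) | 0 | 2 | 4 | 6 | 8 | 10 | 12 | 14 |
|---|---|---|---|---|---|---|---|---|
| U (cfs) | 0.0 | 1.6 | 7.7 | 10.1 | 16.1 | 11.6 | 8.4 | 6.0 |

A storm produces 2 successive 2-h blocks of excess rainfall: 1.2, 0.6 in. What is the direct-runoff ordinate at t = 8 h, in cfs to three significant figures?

By discrete convolution, Q_j = Σ (P_i / 1 in) · U_{j−i}.
At t = 8 h (j=4): Q = (1.2/1)·16.1 + (0.6/1)·10.1 = 25.4 cfs.

Q ≈ 25.4 cfs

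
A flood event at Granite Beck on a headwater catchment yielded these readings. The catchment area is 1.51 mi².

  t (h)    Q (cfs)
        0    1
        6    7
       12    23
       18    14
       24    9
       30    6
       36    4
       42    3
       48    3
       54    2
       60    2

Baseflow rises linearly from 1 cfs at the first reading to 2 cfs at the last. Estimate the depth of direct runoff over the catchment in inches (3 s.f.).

Direct runoff: 0.00, 5.90, 21.80, 12.70, 7.60, 4.50, 2.40, 1.30, 1.20, 0.10, 0.00 cfs; ΣQ_DR = 57.50 cfs.
V = ΣQ_DR · Δt = 57.50 × 21600 s = 1.242 × 10^6 ft³.
Over A = 1.51 mi², depth = V / A = 0.354 in.

d ≈ 0.354 in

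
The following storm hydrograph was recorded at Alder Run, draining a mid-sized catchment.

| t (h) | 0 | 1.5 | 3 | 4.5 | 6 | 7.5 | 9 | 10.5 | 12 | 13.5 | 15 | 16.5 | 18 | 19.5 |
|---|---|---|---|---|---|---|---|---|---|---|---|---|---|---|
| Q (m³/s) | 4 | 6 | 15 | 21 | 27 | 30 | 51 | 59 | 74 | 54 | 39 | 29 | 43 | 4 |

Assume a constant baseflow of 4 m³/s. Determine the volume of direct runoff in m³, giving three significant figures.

V ≈ 2.16 × 10^6 m³

Direct-runoff ordinates (Q − Q_b): 0.0, 2.0, 11.0, 17.0, 23.0, 26.0, 47.0, 55.0, 70.0, 50.0, 35.0, 25.0, 39.0, 0.0 m³/s.
ΣQ_DR = 400.0 m³/s.
With Δt = 1.5 h = 5400 s, V = ΣQ_DR · Δt = 400.0 × 5400 = 2.16 × 10^6 m³.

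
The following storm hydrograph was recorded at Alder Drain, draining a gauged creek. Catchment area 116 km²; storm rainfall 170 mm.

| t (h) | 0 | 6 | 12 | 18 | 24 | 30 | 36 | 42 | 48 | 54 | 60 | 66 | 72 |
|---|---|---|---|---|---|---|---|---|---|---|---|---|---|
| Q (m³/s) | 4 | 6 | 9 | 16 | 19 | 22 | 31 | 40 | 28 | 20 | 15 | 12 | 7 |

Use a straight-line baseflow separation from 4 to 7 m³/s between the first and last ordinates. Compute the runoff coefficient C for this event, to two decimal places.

ΣQ_DR = 157.5 m³/s; V = ΣQ_DR·Δt = 3.402 × 10^6 m³.
Runoff depth d = V / A = 29.33 mm.
C = d / P = 29.33 / 170 = 0.17.

C ≈ 0.17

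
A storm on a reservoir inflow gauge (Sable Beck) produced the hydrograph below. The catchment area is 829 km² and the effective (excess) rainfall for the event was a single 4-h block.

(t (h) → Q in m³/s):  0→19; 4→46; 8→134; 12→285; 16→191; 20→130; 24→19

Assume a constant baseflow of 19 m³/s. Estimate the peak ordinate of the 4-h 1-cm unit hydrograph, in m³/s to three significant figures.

U_p ≈ 222 m³/s

Direct runoff: 0.0, 27.0, 115.0, 266.0, 172.0, 111.0, 0.0 m³/s; ΣQ_DR = 691.0 m³/s, peak = 266.0 m³/s.
Runoff depth d = ΣQ_DR·Δt / A = 691.0 × 14400 / (829 km²) = 12.00 mm.
The 1-cm UH is the DRH scaled by (10 mm)/d, so U_p = 266.0 × 10/12.00 = 222 m³/s.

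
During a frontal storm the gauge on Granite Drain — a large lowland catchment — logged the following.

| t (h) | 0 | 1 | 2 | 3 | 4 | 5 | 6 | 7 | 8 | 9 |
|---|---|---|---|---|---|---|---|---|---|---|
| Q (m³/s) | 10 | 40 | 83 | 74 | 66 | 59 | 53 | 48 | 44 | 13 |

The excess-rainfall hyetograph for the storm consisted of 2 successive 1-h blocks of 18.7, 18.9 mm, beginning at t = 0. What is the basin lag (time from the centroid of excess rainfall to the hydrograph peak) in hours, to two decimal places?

t_L ≈ 1.00 h

Centroid of excess rainfall: t_c = Σ P_i·t̄_i / ΣP_i = 1.0027 h (block centres at 0.5, 1.5 h).
Hydrograph peak occurs at t = 2 h, so basin lag t_L = 2 − 1.0027 = 1.00 h.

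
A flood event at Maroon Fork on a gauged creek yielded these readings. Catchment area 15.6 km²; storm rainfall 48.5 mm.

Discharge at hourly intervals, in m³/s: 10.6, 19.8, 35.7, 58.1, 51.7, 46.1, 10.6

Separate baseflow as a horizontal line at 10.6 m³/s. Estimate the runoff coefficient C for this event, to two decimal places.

C ≈ 0.75

ΣQ_DR = 158.4 m³/s; V = ΣQ_DR·Δt = 5.702 × 10^5 m³.
Runoff depth d = V / A = 36.55 mm.
C = d / P = 36.55 / 48.5 = 0.75.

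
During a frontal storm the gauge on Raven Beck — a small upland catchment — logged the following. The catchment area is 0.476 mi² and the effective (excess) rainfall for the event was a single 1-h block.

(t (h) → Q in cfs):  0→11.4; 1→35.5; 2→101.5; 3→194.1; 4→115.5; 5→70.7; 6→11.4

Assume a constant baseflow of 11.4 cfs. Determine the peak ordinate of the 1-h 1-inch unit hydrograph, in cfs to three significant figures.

U_p ≈ 122 cfs

Direct runoff: 0.0, 24.1, 90.1, 182.7, 104.1, 59.3, 0.0 cfs; ΣQ_DR = 460.3 cfs, peak = 182.7 cfs.
Runoff depth d = ΣQ_DR·Δt / A = 460.3 × 3600 / (0.476 mi²) = 1.498 in.
The 1-inch UH is the DRH scaled by (1 in)/d, so U_p = 182.7 × 1/1.498 = 122 cfs.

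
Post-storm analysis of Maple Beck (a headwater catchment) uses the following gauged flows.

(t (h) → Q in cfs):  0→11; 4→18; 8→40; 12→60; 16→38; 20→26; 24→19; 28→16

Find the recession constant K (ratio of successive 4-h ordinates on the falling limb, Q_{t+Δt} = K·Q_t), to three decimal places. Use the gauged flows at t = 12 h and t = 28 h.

Using the recession-limb readings at t = 12 h and t = 28 h: Q falls from 60 to 16 cfs over 4 intervals.
K = (Q₂/Q₁)^(1/4) = (16/60)^(1/4) = 0.719.

K ≈ 0.719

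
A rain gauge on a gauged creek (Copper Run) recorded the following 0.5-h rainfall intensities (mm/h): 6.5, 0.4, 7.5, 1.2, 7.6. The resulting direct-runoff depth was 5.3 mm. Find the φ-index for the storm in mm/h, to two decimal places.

Only the 3 blocks with intensity above φ contribute runoff: 6.5, 7.5, 7.6 mm/h.
Σ(I−φ)·Δt = d  ⇒  (6.5+7.5+7.6 − 3φ)·0.5 = 5.3
φ = (21.60 − 5.3/0.5) / 3 = 3.67 mm/h.

φ ≈ 3.67 mm/h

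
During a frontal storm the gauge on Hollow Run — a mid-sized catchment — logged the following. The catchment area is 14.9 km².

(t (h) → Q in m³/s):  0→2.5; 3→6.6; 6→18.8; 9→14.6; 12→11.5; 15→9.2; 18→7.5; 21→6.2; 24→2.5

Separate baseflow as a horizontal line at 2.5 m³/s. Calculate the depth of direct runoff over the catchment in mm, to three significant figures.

Direct runoff: 0.0, 4.1, 16.3, 12.1, 9.0, 6.7, 5.0, 3.7, 0.0 m³/s; ΣQ_DR = 56.90 m³/s.
V = ΣQ_DR · Δt = 56.90 × 10800 s = 6.145 × 10^5 m³.
Over A = 14.9 km², depth = V / A = 41.2 mm.

d ≈ 41.2 mm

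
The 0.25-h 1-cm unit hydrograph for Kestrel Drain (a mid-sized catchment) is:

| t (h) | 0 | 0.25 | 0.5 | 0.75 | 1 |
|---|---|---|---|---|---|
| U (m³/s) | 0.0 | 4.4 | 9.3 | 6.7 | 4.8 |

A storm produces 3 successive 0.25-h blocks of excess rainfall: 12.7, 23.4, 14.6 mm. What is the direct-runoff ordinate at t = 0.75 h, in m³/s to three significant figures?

Q ≈ 36.7 m³/s

By discrete convolution, Q_j = Σ (P_i / 10 mm) · U_{j−i}.
At t = 0.75 h (j=3): Q = (12.7/10)·6.7 + (23.4/10)·9.3 + (14.6/10)·4.4 = 36.7 m³/s.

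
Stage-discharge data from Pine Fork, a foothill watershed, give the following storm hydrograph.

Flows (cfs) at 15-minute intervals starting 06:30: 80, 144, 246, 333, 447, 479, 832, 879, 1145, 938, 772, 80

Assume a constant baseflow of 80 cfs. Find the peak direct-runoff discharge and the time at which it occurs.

Subtracting baseflow gives direct-runoff ordinates: 0.0, 64.0, 166.0, 253.0, 367.0, 399.0, 752.0, 799.0, 1065.0, 858.0, 692.0, 0.0 cfs.
The maximum is 1065.0 cfs, occurring at the reading for t = 08:30.

Q_p = 1065.0 cfs at t = 08:30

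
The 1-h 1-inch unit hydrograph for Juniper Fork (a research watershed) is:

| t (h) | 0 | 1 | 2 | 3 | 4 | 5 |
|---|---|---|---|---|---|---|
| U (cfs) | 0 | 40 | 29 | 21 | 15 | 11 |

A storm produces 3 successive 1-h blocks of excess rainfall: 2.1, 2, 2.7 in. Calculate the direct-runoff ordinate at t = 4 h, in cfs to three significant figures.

Q ≈ 152 cfs

By discrete convolution, Q_j = Σ (P_i / 1 in) · U_{j−i}.
At t = 4 h (j=4): Q = (2.1/1)·15 + (2/1)·21 + (2.7/1)·29 = 152 cfs.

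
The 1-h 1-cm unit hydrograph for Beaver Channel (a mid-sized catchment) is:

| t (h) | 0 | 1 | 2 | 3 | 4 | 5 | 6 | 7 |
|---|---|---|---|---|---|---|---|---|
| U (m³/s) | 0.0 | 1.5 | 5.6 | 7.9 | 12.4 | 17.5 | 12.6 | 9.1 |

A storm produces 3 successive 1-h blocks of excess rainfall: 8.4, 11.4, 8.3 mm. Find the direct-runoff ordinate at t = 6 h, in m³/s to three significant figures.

Q ≈ 40.8 m³/s

By discrete convolution, Q_j = Σ (P_i / 10 mm) · U_{j−i}.
At t = 6 h (j=6): Q = (8.4/10)·12.6 + (11.4/10)·17.5 + (8.3/10)·12.4 = 40.8 m³/s.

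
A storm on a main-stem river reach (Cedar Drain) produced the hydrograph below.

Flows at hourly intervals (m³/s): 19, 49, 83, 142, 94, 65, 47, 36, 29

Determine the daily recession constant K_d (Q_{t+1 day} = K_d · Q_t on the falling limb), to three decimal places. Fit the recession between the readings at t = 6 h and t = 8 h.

K_d ≈ 0.003

Between t = 6 h and t = 8 h the flow falls from 47 to 29 m³/s over 2×1 h = 2 h.
Per-interval ratio K = (29/47)^(1/2) = 0.7855; K_d = K^(24/1) = 0.003.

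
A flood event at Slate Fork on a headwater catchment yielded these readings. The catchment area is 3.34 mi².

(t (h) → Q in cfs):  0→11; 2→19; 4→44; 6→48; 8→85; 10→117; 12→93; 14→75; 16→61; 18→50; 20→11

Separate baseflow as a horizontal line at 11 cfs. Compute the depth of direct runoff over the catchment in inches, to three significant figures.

Direct runoff: 0.0, 8.0, 33.0, 37.0, 74.0, 106.0, 82.0, 64.0, 50.0, 39.0, 0.0 cfs; ΣQ_DR = 493.0 cfs.
V = ΣQ_DR · Δt = 493.0 × 7200 s = 3.550 × 10^6 ft³.
Over A = 3.34 mi², depth = V / A = 0.457 in.

d ≈ 0.457 in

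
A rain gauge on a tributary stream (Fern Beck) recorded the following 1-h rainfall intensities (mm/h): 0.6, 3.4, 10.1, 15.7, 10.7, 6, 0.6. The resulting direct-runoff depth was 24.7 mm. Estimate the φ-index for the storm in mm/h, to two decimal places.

Only the 4 blocks with intensity above φ contribute runoff: 10.1, 15.7, 10.7, 6 mm/h.
Σ(I−φ)·Δt = d  ⇒  (10.1+15.7+10.7+6 − 4φ)·1 = 24.7
φ = (42.50 − 24.7/1) / 4 = 4.45 mm/h.

φ ≈ 4.45 mm/h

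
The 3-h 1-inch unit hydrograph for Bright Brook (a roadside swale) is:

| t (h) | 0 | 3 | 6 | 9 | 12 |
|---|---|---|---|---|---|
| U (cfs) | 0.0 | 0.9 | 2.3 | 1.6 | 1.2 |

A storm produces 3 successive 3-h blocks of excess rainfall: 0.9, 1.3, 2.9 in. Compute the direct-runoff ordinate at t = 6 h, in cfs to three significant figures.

Q ≈ 3.24 cfs

By discrete convolution, Q_j = Σ (P_i / 1 in) · U_{j−i}.
At t = 6 h (j=2): Q = (0.9/1)·2.3 + (1.3/1)·0.9 + (2.9/1)·0.0 = 3.24 cfs.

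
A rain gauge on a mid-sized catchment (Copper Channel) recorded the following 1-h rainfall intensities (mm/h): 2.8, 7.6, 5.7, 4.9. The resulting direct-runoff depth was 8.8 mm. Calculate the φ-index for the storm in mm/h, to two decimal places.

φ ≈ 3.13 mm/h

Only the 3 blocks with intensity above φ contribute runoff: 7.6, 5.7, 4.9 mm/h.
Σ(I−φ)·Δt = d  ⇒  (7.6+5.7+4.9 − 3φ)·1 = 8.8
φ = (18.20 − 8.8/1) / 3 = 3.13 mm/h.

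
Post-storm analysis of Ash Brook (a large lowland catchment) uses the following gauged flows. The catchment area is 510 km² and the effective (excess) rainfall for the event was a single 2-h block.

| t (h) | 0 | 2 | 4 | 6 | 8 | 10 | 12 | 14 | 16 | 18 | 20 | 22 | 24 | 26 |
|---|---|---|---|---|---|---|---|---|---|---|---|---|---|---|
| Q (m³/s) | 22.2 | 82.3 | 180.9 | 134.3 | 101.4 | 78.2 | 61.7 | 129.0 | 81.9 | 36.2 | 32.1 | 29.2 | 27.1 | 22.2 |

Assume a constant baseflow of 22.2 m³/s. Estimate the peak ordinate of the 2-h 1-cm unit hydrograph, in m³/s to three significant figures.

Direct runoff: 0.0, 60.1, 158.7, 112.1, 79.2, 56.0, 39.5, 106.8, 59.7, 14.0, 9.9, 7.0, 4.9, 0.0 m³/s; ΣQ_DR = 707.9 m³/s, peak = 158.7 m³/s.
Runoff depth d = ΣQ_DR·Δt / A = 707.9 × 7200 / (510 km²) = 9.994 mm.
The 1-cm UH is the DRH scaled by (10 mm)/d, so U_p = 158.7 × 10/9.994 = 159 m³/s.

U_p ≈ 159 m³/s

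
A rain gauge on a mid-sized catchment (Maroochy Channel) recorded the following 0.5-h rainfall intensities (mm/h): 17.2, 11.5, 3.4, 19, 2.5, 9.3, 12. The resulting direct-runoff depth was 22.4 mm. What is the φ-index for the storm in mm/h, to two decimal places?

φ ≈ 4.84 mm/h

Only the 5 blocks with intensity above φ contribute runoff: 17.2, 11.5, 19, 9.3, 12 mm/h.
Σ(I−φ)·Δt = d  ⇒  (17.2+11.5+19+9.3+12 − 5φ)·0.5 = 22.4
φ = (69.00 − 22.4/0.5) / 5 = 4.84 mm/h.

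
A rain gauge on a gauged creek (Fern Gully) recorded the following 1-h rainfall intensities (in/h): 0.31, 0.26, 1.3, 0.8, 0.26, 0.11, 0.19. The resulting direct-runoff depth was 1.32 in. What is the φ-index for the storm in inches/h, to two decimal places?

φ ≈ 0.39 in/h

Only the 2 blocks with intensity above φ contribute runoff: 1.3, 0.8 in/h.
Σ(I−φ)·Δt = d  ⇒  (1.3+0.8 − 2φ)·1 = 1.32
φ = (2.100 − 1.32/1) / 2 = 0.39 in/h.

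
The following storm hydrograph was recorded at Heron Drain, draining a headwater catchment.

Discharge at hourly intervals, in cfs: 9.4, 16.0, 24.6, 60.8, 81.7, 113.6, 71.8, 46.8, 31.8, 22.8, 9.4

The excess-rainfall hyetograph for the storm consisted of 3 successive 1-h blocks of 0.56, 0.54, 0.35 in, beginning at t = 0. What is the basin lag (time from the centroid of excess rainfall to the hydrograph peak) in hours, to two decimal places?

Centroid of excess rainfall: t_c = Σ P_i·t̄_i / ΣP_i = 1.3552 h (block centres at 0.5, 1.5, 2.5 h).
Hydrograph peak occurs at t = 5 h, so basin lag t_L = 5 − 1.3552 = 3.64 h.

t_L ≈ 3.64 h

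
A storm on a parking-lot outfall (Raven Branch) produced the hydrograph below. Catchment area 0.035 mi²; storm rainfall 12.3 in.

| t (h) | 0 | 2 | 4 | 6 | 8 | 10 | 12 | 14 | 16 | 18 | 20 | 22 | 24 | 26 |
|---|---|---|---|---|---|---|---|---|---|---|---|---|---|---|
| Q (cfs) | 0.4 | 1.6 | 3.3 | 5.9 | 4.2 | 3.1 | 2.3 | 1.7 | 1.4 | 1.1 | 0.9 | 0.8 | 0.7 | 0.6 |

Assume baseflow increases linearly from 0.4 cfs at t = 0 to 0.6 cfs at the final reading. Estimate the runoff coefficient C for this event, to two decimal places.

C ≈ 0.15

ΣQ_DR = 21.00 cfs; V = ΣQ_DR·Δt = 1.512 × 10^5 ft³.
Runoff depth d = V / A = 1.860 in.
C = d / P = 1.860 / 12.3 = 0.15.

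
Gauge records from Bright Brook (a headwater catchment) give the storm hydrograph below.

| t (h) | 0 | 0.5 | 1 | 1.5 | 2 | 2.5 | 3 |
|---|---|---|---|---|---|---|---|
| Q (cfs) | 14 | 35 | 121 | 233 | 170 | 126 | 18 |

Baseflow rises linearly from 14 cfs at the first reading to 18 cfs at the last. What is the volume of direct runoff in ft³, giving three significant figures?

V ≈ 1.09 × 10^6 ft³

Direct-runoff ordinates (Q − Q_b): 0.00, 20.33, 105.67, 217.00, 153.33, 108.67, 0.00 cfs.
ΣQ_DR = 605.0 cfs.
With Δt = 0.5 h = 1800 s, V = ΣQ_DR · Δt = 605.0 × 1800 = 1.09 × 10^6 ft³.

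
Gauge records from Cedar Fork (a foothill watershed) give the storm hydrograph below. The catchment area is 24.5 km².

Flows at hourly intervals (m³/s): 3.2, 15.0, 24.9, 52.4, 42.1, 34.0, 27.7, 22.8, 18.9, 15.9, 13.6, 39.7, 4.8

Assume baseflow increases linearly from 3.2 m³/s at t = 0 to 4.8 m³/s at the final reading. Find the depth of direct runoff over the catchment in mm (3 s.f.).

d ≈ 38.6 mm

Direct runoff: 0.00, 11.67, 21.43, 48.80, 38.37, 30.13, 23.70, 18.67, 14.63, 11.50, 9.07, 35.03, 0.00 m³/s; ΣQ_DR = 263.0 m³/s.
V = ΣQ_DR · Δt = 263.0 × 3600 s = 9.468 × 10^5 m³.
Over A = 24.5 km², depth = V / A = 38.6 mm.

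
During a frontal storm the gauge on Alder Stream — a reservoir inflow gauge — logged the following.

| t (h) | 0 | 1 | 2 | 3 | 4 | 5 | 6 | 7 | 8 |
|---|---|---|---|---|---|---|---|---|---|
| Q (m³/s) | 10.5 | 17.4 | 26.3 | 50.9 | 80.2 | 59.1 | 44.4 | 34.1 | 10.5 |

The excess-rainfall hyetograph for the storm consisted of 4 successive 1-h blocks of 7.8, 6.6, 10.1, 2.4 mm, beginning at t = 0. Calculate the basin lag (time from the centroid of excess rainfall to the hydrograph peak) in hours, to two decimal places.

t_L ≈ 2.24 h

Centroid of excess rainfall: t_c = Σ P_i·t̄_i / ΣP_i = 1.7639 h (block centres at 0.5, 1.5, 2.5, 3.5 h).
Hydrograph peak occurs at t = 4 h, so basin lag t_L = 4 − 1.7639 = 2.24 h.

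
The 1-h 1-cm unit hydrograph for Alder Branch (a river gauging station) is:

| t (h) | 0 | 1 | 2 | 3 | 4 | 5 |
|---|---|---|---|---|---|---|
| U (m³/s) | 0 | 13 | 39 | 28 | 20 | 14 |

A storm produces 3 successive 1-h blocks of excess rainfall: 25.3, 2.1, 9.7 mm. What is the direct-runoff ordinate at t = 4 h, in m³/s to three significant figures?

Q ≈ 94.3 m³/s

By discrete convolution, Q_j = Σ (P_i / 10 mm) · U_{j−i}.
At t = 4 h (j=4): Q = (25.3/10)·20 + (2.1/10)·28 + (9.7/10)·39 = 94.3 m³/s.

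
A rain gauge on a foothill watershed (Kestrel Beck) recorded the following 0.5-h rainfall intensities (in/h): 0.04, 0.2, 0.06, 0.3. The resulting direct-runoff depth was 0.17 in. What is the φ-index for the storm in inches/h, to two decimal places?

Only the 2 blocks with intensity above φ contribute runoff: 0.2, 0.3 in/h.
Σ(I−φ)·Δt = d  ⇒  (0.2+0.3 − 2φ)·0.5 = 0.17
φ = (0.5000 − 0.17/0.5) / 2 = 0.08 in/h.

φ ≈ 0.08 in/h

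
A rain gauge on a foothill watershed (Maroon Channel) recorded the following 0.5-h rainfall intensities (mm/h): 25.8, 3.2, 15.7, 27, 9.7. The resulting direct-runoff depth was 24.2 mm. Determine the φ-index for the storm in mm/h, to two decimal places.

φ ≈ 7.45 mm/h

Only the 4 blocks with intensity above φ contribute runoff: 25.8, 15.7, 27, 9.7 mm/h.
Σ(I−φ)·Δt = d  ⇒  (25.8+15.7+27+9.7 − 4φ)·0.5 = 24.2
φ = (78.20 − 24.2/0.5) / 4 = 7.45 mm/h.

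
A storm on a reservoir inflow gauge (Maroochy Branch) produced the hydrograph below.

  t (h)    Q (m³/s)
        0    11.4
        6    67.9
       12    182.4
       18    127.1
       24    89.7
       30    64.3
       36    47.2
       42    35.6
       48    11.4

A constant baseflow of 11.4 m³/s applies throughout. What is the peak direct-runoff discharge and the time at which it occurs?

Subtracting baseflow gives direct-runoff ordinates: 0.0, 56.5, 171.0, 115.7, 78.3, 52.9, 35.8, 24.2, 0.0 m³/s.
The maximum is 171.0 m³/s, occurring at the reading for t = 12 h.

Q_p = 171.0 m³/s at t = 12 h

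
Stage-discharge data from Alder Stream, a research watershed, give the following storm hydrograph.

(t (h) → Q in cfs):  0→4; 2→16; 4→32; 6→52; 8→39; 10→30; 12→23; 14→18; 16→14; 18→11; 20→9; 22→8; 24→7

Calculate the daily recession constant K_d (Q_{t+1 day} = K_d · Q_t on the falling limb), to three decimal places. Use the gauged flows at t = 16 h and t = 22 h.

Between t = 16 h and t = 22 h the flow falls from 14 to 8 cfs over 3×2 h = 6 h.
Per-interval ratio K = (8/14)^(1/3) = 0.8298; K_d = K^(24/2) = 0.107.

K_d ≈ 0.107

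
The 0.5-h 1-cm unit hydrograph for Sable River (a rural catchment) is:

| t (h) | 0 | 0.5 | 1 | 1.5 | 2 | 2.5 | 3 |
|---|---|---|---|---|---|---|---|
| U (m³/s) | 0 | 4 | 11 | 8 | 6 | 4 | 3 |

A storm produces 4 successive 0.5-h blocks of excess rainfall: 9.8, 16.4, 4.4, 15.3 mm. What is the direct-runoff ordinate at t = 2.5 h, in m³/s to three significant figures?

By discrete convolution, Q_j = Σ (P_i / 10 mm) · U_{j−i}.
At t = 2.5 h (j=5): Q = (9.8/10)·4 + (16.4/10)·6 + (4.4/10)·8 + (15.3/10)·11 = 34.1 m³/s.

Q ≈ 34.1 m³/s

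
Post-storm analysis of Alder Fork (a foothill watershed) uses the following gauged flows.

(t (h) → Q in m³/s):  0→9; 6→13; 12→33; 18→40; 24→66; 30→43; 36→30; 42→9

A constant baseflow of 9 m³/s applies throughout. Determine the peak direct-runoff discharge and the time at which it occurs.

Subtracting baseflow gives direct-runoff ordinates: 0.0, 4.0, 24.0, 31.0, 57.0, 34.0, 21.0, 0.0 m³/s.
The maximum is 57.0 m³/s, occurring at the reading for t = 24 h.

Q_p = 57.0 m³/s at t = 24 h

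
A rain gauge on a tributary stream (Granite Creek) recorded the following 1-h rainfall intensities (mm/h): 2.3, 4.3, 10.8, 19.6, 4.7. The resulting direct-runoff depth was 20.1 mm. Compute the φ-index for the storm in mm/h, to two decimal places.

Only the 2 blocks with intensity above φ contribute runoff: 10.8, 19.6 mm/h.
Σ(I−φ)·Δt = d  ⇒  (10.8+19.6 − 2φ)·1 = 20.1
φ = (30.40 − 20.1/1) / 2 = 5.15 mm/h.

φ ≈ 5.15 mm/h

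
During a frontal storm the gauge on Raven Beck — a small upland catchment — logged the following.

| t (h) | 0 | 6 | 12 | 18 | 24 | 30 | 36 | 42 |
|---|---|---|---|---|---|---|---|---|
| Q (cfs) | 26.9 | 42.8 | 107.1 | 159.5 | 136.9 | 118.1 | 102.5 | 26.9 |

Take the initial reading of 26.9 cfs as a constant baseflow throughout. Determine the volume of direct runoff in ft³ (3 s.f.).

Direct-runoff ordinates (Q − Q_b): 0.0, 15.9, 80.2, 132.6, 110.0, 91.2, 75.6, 0.0 cfs.
ΣQ_DR = 505.5 cfs.
With Δt = 6 h = 21600 s, V = ΣQ_DR · Δt = 505.5 × 21600 = 1.09 × 10^7 ft³.

V ≈ 1.09 × 10^7 ft³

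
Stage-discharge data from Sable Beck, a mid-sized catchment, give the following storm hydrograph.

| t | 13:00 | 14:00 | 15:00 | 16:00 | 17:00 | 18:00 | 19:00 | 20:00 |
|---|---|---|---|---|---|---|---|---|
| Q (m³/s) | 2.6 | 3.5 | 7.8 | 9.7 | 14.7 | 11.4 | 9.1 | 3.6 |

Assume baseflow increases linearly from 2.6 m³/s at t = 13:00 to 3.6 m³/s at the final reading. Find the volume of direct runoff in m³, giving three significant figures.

Direct-runoff ordinates (Q − Q_b): 0.00, 0.76, 4.91, 6.67, 11.53, 8.09, 5.64, 0.00 m³/s.
ΣQ_DR = 37.60 m³/s.
With Δt = 1 h = 3600 s, V = ΣQ_DR · Δt = 37.60 × 3600 = 1.35 × 10^5 m³.

V ≈ 1.35 × 10^5 m³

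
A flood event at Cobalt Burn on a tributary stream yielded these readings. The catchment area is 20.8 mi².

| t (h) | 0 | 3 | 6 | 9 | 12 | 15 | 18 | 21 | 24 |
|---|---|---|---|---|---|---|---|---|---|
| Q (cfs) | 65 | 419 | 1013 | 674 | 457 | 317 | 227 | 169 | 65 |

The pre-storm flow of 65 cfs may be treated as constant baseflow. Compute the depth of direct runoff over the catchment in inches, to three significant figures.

d ≈ 0.630 in

Direct runoff: 0.0, 354.0, 948.0, 609.0, 392.0, 252.0, 162.0, 104.0, 0.0 cfs; ΣQ_DR = 2821 cfs.
V = ΣQ_DR · Δt = 2821 × 10800 s = 3.047 × 10^7 ft³.
Over A = 20.8 mi², depth = V / A = 0.630 in.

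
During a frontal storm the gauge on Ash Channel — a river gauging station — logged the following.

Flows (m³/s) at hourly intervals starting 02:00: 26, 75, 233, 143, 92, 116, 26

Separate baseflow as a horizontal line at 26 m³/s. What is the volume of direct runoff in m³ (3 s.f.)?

V ≈ 1.90 × 10^6 m³

Direct-runoff ordinates (Q − Q_b): 0.0, 49.0, 207.0, 117.0, 66.0, 90.0, 0.0 m³/s.
ΣQ_DR = 529.0 m³/s.
With Δt = 1 h = 3600 s, V = ΣQ_DR · Δt = 529.0 × 3600 = 1.90 × 10^6 m³.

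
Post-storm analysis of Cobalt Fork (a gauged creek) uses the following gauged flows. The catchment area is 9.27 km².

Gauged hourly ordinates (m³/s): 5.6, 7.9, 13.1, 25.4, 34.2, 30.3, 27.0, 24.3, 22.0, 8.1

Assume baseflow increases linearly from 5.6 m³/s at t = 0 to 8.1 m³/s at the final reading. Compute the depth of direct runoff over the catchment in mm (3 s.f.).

d ≈ 50.3 mm

Direct runoff: 0.00, 2.02, 6.94, 18.97, 27.49, 23.31, 19.73, 16.76, 14.18, 0.00 m³/s; ΣQ_DR = 129.4 m³/s.
V = ΣQ_DR · Δt = 129.4 × 3600 s = 4.658 × 10^5 m³.
Over A = 9.27 km², depth = V / A = 50.3 mm.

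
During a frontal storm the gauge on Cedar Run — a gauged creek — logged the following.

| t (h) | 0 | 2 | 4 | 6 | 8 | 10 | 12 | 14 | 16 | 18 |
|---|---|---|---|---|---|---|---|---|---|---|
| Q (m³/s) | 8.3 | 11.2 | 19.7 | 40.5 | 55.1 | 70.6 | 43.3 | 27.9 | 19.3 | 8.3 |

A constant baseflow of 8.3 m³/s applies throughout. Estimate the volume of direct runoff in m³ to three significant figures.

Direct-runoff ordinates (Q − Q_b): 0.0, 2.9, 11.4, 32.2, 46.8, 62.3, 35.0, 19.6, 11.0, 0.0 m³/s.
ΣQ_DR = 221.2 m³/s.
With Δt = 2 h = 7200 s, V = ΣQ_DR · Δt = 221.2 × 7200 = 1.59 × 10^6 m³.

V ≈ 1.59 × 10^6 m³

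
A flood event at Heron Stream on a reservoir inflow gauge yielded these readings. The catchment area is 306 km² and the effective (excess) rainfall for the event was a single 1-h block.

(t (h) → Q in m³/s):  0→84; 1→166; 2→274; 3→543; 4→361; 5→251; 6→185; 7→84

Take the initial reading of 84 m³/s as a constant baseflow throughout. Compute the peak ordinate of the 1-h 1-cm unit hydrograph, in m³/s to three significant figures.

Direct runoff: 0.0, 82.0, 190.0, 459.0, 277.0, 167.0, 101.0, 0.0 m³/s; ΣQ_DR = 1276 m³/s, peak = 459.0 m³/s.
Runoff depth d = ΣQ_DR·Δt / A = 1276 × 3600 / (306 km²) = 15.01 mm.
The 1-cm UH is the DRH scaled by (10 mm)/d, so U_p = 459.0 × 10/15.01 = 306 m³/s.

U_p ≈ 306 m³/s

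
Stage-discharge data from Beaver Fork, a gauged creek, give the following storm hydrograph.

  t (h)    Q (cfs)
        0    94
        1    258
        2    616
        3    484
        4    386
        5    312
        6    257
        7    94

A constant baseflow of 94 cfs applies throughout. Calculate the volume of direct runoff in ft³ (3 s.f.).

Direct-runoff ordinates (Q − Q_b): 0.0, 164.0, 522.0, 390.0, 292.0, 218.0, 163.0, 0.0 cfs.
ΣQ_DR = 1749 cfs.
With Δt = 1 h = 3600 s, V = ΣQ_DR · Δt = 1749 × 3600 = 6.30 × 10^6 ft³.

V ≈ 6.30 × 10^6 ft³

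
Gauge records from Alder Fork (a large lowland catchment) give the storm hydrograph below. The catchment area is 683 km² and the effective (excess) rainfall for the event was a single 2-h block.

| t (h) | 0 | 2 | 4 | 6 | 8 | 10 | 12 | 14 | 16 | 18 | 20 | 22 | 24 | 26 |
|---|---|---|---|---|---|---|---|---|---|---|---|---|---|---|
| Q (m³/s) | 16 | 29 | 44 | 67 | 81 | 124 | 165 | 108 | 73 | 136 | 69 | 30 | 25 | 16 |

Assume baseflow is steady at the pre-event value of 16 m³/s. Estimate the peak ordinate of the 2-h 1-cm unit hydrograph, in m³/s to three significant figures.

Direct runoff: 0.0, 13.0, 28.0, 51.0, 65.0, 108.0, 149.0, 92.0, 57.0, 120.0, 53.0, 14.0, 9.0, 0.0 m³/s; ΣQ_DR = 759.0 m³/s, peak = 149.0 m³/s.
Runoff depth d = ΣQ_DR·Δt / A = 759.0 × 7200 / (683 km²) = 8.001 mm.
The 1-cm UH is the DRH scaled by (10 mm)/d, so U_p = 149.0 × 10/8.001 = 186 m³/s.

U_p ≈ 186 m³/s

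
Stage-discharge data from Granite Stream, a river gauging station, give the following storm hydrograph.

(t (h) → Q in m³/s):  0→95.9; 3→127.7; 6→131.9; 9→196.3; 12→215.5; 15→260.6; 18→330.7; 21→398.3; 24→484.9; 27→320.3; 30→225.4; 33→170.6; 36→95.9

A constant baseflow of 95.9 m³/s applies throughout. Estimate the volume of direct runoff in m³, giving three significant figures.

Direct-runoff ordinates (Q − Q_b): 0.0, 31.8, 36.0, 100.4, 119.6, 164.7, 234.8, 302.4, 389.0, 224.4, 129.5, 74.7, 0.0 m³/s.
ΣQ_DR = 1807 m³/s.
With Δt = 3 h = 10800 s, V = ΣQ_DR · Δt = 1807 × 10800 = 1.95 × 10^7 m³.

V ≈ 1.95 × 10^7 m³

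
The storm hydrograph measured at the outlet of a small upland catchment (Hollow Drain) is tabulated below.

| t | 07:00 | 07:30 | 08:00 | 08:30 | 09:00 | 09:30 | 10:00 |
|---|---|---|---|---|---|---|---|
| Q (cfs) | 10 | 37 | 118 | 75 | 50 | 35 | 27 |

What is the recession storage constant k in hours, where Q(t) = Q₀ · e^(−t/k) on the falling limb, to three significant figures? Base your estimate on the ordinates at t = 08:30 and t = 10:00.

On the falling limb, Q drops from 75 to 27 cfs between t = 08:30 and t = 10:00 (Δt = 1.5 h).
k = −Δt / ln(Q₂/Q₁) = −1.5 / ln(27/75) = 1.47 h.

k ≈ 1.47 h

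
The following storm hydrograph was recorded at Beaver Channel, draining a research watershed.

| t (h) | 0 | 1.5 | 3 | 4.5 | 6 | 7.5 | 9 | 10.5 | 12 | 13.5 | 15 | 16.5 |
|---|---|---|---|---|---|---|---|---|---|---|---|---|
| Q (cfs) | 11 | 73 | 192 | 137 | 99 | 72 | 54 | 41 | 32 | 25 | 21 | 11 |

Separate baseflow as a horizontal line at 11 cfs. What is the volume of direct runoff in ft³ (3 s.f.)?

Direct-runoff ordinates (Q − Q_b): 0.0, 62.0, 181.0, 126.0, 88.0, 61.0, 43.0, 30.0, 21.0, 14.0, 10.0, 0.0 cfs.
ΣQ_DR = 636.0 cfs.
With Δt = 1.5 h = 5400 s, V = ΣQ_DR · Δt = 636.0 × 5400 = 3.43 × 10^6 ft³.

V ≈ 3.43 × 10^6 ft³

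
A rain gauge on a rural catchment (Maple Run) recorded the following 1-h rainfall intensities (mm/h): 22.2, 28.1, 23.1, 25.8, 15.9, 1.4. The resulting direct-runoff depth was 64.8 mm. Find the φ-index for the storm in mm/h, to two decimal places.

Only the 5 blocks with intensity above φ contribute runoff: 22.2, 28.1, 23.1, 25.8, 15.9 mm/h.
Σ(I−φ)·Δt = d  ⇒  (22.2+28.1+23.1+25.8+15.9 − 5φ)·1 = 64.8
φ = (115.1 − 64.8/1) / 5 = 10.06 mm/h.

φ ≈ 10.06 mm/h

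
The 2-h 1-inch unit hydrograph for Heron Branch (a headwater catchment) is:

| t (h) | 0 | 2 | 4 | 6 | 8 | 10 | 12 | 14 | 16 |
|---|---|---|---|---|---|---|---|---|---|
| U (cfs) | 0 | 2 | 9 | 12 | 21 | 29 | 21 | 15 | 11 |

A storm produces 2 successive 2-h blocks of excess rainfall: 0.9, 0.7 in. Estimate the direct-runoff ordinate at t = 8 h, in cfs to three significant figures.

By discrete convolution, Q_j = Σ (P_i / 1 in) · U_{j−i}.
At t = 8 h (j=4): Q = (0.9/1)·21 + (0.7/1)·12 = 27.3 cfs.

Q ≈ 27.3 cfs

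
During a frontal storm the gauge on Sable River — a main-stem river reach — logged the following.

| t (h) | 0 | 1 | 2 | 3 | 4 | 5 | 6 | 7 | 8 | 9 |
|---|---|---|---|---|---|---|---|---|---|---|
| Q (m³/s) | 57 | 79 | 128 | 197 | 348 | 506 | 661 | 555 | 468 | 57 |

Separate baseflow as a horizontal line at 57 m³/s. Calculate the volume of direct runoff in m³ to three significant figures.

Direct-runoff ordinates (Q − Q_b): 0.0, 22.0, 71.0, 140.0, 291.0, 449.0, 604.0, 498.0, 411.0, 0.0 m³/s.
ΣQ_DR = 2486 m³/s.
With Δt = 1 h = 3600 s, V = ΣQ_DR · Δt = 2486 × 3600 = 8.95 × 10^6 m³.

V ≈ 8.95 × 10^6 m³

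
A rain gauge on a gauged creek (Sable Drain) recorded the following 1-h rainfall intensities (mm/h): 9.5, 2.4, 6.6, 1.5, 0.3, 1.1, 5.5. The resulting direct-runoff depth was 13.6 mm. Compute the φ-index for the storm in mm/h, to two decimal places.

Only the 3 blocks with intensity above φ contribute runoff: 9.5, 6.6, 5.5 mm/h.
Σ(I−φ)·Δt = d  ⇒  (9.5+6.6+5.5 − 3φ)·1 = 13.6
φ = (21.60 − 13.6/1) / 3 = 2.67 mm/h.

φ ≈ 2.67 mm/h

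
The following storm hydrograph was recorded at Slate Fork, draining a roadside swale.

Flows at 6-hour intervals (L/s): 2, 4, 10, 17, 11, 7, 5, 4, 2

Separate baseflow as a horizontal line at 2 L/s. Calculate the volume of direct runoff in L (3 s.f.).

V ≈ 9.50 × 10^5 L

Direct-runoff ordinates (Q − Q_b): 0.0, 2.0, 8.0, 15.0, 9.0, 5.0, 3.0, 2.0, 0.0 L/s.
ΣQ_DR = 44.00 L/s.
With Δt = 6 h = 21600 s, V = ΣQ_DR · Δt = 44.00 × 21600 = 9.50 × 10^5 L.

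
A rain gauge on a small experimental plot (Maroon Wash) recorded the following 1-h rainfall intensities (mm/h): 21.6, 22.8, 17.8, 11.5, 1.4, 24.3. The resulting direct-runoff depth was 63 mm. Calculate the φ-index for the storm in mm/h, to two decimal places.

φ ≈ 7.00 mm/h

Only the 5 blocks with intensity above φ contribute runoff: 21.6, 22.8, 17.8, 11.5, 24.3 mm/h.
Σ(I−φ)·Δt = d  ⇒  (21.6+22.8+17.8+11.5+24.3 − 5φ)·1 = 63
φ = (98.00 − 63/1) / 5 = 7.00 mm/h.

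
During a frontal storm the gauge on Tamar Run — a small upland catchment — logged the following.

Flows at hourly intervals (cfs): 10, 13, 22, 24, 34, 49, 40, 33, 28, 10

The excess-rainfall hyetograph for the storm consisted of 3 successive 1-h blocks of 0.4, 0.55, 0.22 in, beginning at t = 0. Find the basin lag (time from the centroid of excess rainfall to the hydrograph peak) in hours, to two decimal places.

t_L ≈ 3.65 h

Centroid of excess rainfall: t_c = Σ P_i·t̄_i / ΣP_i = 1.3462 h (block centres at 0.5, 1.5, 2.5 h).
Hydrograph peak occurs at t = 5 h, so basin lag t_L = 5 − 1.3462 = 3.65 h.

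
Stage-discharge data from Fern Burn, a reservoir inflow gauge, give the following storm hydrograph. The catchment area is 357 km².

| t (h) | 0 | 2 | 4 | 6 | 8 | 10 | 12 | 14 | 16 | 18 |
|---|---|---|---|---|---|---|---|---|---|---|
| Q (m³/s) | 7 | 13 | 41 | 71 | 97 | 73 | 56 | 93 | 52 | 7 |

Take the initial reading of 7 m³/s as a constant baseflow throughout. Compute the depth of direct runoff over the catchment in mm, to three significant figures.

Direct runoff: 0.0, 6.0, 34.0, 64.0, 90.0, 66.0, 49.0, 86.0, 45.0, 0.0 m³/s; ΣQ_DR = 440.0 m³/s.
V = ΣQ_DR · Δt = 440.0 × 7200 s = 3.168 × 10^6 m³.
Over A = 357 km², depth = V / A = 8.87 mm.

d ≈ 8.87 mm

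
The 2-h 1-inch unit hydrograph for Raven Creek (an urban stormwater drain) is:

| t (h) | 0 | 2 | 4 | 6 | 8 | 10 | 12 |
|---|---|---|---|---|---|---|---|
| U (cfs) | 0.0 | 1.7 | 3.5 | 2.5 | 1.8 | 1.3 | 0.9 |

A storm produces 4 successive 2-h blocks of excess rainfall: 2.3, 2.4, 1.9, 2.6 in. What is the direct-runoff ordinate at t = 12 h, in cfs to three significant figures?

Q ≈ 15.1 cfs

By discrete convolution, Q_j = Σ (P_i / 1 in) · U_{j−i}.
At t = 12 h (j=6): Q = (2.3/1)·0.9 + (2.4/1)·1.3 + (1.9/1)·1.8 + (2.6/1)·2.5 = 15.1 cfs.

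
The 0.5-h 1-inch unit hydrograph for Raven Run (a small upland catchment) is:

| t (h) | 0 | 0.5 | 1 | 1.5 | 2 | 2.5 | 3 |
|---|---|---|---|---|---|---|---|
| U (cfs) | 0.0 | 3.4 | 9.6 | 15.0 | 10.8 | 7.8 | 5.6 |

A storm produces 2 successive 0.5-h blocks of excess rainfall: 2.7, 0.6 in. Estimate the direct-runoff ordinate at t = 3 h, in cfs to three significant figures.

Q ≈ 19.8 cfs

By discrete convolution, Q_j = Σ (P_i / 1 in) · U_{j−i}.
At t = 3 h (j=6): Q = (2.7/1)·5.6 + (0.6/1)·7.8 = 19.8 cfs.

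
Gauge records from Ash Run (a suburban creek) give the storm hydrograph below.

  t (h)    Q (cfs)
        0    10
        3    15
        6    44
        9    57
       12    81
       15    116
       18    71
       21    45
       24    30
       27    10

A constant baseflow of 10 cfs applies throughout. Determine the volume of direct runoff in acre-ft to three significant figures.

Direct-runoff ordinates (Q − Q_b): 0.0, 5.0, 34.0, 47.0, 71.0, 106.0, 61.0, 35.0, 20.0, 0.0 cfs.
ΣQ_DR = 379.0 cfs.
With Δt = 3 h = 10800 s, V = ΣQ_DR · Δt = 379.0 × 10800 = 4.09 × 10^6 ft³ = 94.0 acre-ft.

V ≈ 94.0 acre-ft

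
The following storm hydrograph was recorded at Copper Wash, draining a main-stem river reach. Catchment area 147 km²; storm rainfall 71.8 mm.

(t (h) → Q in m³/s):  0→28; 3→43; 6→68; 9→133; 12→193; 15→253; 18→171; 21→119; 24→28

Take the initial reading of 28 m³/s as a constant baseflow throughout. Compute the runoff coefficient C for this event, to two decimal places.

ΣQ_DR = 784.0 m³/s; V = ΣQ_DR·Δt = 8.467 × 10^6 m³.
Runoff depth d = V / A = 57.60 mm.
C = d / P = 57.60 / 71.8 = 0.80.

C ≈ 0.80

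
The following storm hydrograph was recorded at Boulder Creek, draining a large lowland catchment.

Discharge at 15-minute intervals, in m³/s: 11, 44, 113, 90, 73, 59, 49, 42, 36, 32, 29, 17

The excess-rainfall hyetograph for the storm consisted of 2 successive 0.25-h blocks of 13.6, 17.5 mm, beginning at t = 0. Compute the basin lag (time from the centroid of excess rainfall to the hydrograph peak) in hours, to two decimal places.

Centroid of excess rainfall: t_c = Σ P_i·t̄_i / ΣP_i = 0.2657 h (block centres at 0.125, 0.375 h).
Hydrograph peak occurs at t = 0.5 h, so basin lag t_L = 0.5 − 0.2657 = 0.23 h.

t_L ≈ 0.23 h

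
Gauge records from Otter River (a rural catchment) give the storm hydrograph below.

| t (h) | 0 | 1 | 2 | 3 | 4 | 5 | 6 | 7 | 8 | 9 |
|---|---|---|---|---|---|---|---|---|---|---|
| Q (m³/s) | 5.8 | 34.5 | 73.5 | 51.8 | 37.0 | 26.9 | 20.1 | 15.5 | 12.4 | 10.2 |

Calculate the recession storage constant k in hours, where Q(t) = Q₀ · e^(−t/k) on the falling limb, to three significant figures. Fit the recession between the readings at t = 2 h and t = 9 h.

On the falling limb, Q drops from 73.5 to 10.2 m³/s between t = 2 h and t = 9 h (Δt = 7 h).
k = −Δt / ln(Q₂/Q₁) = −7 / ln(10.2/73.5) = 3.54 h.

k ≈ 3.54 h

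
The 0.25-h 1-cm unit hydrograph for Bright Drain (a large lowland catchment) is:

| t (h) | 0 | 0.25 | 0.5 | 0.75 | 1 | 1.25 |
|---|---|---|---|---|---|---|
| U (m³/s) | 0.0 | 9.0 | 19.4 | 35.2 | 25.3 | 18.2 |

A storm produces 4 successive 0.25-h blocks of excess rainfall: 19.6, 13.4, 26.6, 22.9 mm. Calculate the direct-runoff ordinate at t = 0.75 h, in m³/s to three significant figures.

By discrete convolution, Q_j = Σ (P_i / 10 mm) · U_{j−i}.
At t = 0.75 h (j=3): Q = (19.6/10)·35.2 + (13.4/10)·19.4 + (26.6/10)·9.0 + (22.9/10)·0.0 = 119 m³/s.

Q ≈ 119 m³/s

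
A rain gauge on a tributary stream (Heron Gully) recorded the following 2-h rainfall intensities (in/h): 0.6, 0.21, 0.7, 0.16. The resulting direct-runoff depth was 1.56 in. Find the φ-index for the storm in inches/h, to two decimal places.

Only the 2 blocks with intensity above φ contribute runoff: 0.6, 0.7 in/h.
Σ(I−φ)·Δt = d  ⇒  (0.6+0.7 − 2φ)·2 = 1.56
φ = (1.300 − 1.56/2) / 2 = 0.26 in/h.

φ ≈ 0.26 in/h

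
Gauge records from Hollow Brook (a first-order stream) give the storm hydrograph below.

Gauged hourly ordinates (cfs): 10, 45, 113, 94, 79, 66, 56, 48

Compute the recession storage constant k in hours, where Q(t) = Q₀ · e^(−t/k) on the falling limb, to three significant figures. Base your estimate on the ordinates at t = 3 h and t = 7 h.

k ≈ 5.95 h

On the falling limb, Q drops from 94 to 48 cfs between t = 3 h and t = 7 h (Δt = 4 h).
k = −Δt / ln(Q₂/Q₁) = −4 / ln(48/94) = 5.95 h.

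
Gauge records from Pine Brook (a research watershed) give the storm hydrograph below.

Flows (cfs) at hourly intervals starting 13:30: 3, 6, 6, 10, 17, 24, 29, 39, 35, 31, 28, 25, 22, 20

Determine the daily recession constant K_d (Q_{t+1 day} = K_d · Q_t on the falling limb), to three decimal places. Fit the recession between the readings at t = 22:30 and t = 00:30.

Between t = 22:30 and t = 00:30 the flow falls from 31 to 25 cfs over 2×1 h = 2 h.
Per-interval ratio K = (25/31)^(1/2) = 0.8980; K_d = K^(24/1) = 0.076.

K_d ≈ 0.076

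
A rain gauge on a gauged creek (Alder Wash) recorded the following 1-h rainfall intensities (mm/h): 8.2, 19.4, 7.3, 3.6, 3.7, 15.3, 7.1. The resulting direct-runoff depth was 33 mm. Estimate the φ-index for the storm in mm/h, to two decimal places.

Only the 5 blocks with intensity above φ contribute runoff: 8.2, 19.4, 7.3, 15.3, 7.1 mm/h.
Σ(I−φ)·Δt = d  ⇒  (8.2+19.4+7.3+15.3+7.1 − 5φ)·1 = 33
φ = (57.30 − 33/1) / 5 = 4.86 mm/h.

φ ≈ 4.86 mm/h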